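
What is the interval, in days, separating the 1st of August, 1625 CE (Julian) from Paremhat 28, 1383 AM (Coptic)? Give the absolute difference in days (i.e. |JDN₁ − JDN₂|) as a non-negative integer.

JDN of the first date = 2314802.
JDN of the second date = 2330012.
|2330012 − 2314802| = 15210.

15210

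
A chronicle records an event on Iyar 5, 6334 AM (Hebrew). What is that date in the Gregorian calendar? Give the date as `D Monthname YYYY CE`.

Both dates share Julian Day Number 2661311; in the Gregorian calendar that is 27 April 2574 CE.

27 April 2574 CE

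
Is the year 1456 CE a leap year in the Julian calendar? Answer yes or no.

yes

1456 mod 4 = 0, so it is a leap year in the Julian calendar.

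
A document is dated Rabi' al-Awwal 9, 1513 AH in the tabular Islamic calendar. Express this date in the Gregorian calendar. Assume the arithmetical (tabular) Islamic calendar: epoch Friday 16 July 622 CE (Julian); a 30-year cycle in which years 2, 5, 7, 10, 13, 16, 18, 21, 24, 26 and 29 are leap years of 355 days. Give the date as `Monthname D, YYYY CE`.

September 14, 2089 CE

Both dates share Julian Day Number 2484309; in the Gregorian calendar that is 14 September 2089 CE.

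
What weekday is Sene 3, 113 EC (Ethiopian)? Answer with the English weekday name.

In the proleptic Gregorian calendar this is 27 May 121 (JDN 1765401).
JDN 1765401 mod 7 = 1, and JDN 0 was a Monday, so this is a Tuesday.

Tuesday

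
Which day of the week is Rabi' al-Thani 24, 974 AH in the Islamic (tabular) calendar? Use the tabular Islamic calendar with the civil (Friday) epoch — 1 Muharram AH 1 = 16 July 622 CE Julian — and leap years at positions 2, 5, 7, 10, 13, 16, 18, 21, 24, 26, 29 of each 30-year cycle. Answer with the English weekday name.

Equivalently 18 November 1566 Gregorian, JDN 2293351.
JDN 2293351 mod 7 = 4, and JDN 0 was a Monday, so this is a Friday.

Friday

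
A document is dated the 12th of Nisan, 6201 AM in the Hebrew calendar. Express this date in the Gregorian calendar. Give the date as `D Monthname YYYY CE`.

Both dates share Julian Day Number 2612710; in the Gregorian calendar that is 3 April 2441 CE.

3 April 2441 CE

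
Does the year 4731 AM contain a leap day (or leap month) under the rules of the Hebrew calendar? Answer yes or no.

yes

Hebrew year 4731 is year 19 of its 19-year Metonic cycle; leap years are at positions 3, 6, 8, 11, 14, 17, 19, so it is a leap year (13 months).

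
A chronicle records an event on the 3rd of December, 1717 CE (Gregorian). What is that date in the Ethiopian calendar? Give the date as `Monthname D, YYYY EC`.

Hidar 26, 1710 EC

Both dates share Julian Day Number 2348518; in the Ethiopian calendar that is 26 Hidar 1710 EC.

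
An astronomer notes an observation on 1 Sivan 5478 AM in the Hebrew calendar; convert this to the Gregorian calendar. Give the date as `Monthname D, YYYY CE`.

Julian Day Number of the source date = 2348697.
Converting JDN 2348697 to the Gregorian calendar gives 31 May 1718 CE.

May 31, 1718 CE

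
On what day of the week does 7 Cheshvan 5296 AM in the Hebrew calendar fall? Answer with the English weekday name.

This is JDN 2281994 (15 October 1535 Gregorian).
Since JDN mod 7 = 1 (0 = Monday), the day is Tuesday.

Tuesday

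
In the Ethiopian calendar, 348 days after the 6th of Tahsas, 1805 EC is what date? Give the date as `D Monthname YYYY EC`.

JDN of the 6th of Tahsas, 1805 EC = 2383227.
2383227 + 348 = 2383575.
JDN 2383575 in the Ethiopian calendar is 19 Hidar 1806 EC.

19 Hidar 1806 EC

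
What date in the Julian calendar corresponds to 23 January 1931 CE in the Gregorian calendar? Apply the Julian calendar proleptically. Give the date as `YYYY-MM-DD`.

The Julian–Gregorian offset here is 13 days (Julian trailing).
23 January 1931 Gregorian − 13 days → 10 January 1931 Julian.

1931-01-10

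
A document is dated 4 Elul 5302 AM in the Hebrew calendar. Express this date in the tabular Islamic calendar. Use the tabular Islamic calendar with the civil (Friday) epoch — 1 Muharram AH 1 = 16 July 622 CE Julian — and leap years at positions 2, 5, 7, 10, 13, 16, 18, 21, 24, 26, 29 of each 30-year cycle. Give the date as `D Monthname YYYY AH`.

4 Jumada al-Awwal 949 AH

Julian Day Number of the source date = 2284501.
Converting JDN 2284501 to the tabular Islamic calendar gives 4 Jumada al-Awwal 949 AH.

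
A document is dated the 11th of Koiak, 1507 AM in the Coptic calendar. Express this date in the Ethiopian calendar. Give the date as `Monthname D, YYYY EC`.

Both dates share Julian Day Number 2375196; in the Ethiopian calendar that is 11 Tahsas 1783 EC.

Tahsas 11, 1783 EC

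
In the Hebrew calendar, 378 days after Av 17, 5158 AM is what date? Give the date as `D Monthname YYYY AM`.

11 Elul 5159 AM

Counting 378 days forward from JDN 2231889 reaches JDN 2232267, which is 11 Elul 5159 AM.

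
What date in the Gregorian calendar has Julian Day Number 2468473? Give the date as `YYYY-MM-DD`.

Counting from JDN 2299161 = 15 Oct 1582 gives an offset of 169312 days.

2046-05-07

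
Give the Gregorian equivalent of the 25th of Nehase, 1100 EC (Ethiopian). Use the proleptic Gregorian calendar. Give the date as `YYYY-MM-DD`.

1108-08-25

Julian Day Number of the source date = 2125985.
Converting JDN 2125985 to the Gregorian calendar gives 25 August 1108 CE.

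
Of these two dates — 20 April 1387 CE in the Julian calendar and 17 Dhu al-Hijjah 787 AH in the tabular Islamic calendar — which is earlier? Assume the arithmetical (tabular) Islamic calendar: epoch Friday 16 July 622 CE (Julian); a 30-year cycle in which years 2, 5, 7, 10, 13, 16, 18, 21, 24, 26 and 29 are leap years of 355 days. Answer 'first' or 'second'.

The two dates have Julian Day Numbers 2227769 and 2227313 respectively.
Since 2227313 < 2227769, the second date comes first.

second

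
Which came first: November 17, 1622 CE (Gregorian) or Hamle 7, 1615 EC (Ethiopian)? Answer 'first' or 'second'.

Converting both to JDN: 2313804 vs 2314040; the smaller is the first.

first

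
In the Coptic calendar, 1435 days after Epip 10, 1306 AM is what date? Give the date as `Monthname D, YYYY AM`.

Paoni 14, 1310 AM

JDN of Epip 10, 1306 AM = 2301990.
2301990 + 1435 = 2303425.
JDN 2303425 in the Coptic calendar is Paoni 14, 1310 AM.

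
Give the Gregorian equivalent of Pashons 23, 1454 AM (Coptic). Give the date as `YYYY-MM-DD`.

Both dates share Julian Day Number 2356000; in the Gregorian calendar that is 29 May 1738 CE.

1738-05-29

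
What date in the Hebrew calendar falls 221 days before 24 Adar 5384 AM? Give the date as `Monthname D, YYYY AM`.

Av 11, 5383 AM

JDN of 24 Adar 5384 AM = 2314288.
2314288 − 221 = 2314067.
JDN 2314067 in the Hebrew calendar is Av 11, 5383 AM.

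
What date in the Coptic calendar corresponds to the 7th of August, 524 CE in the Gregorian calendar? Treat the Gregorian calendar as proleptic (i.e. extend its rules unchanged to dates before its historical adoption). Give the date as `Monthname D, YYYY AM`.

Mesori 12, 240 AM

Both dates share Julian Day Number 1912666; in the Coptic calendar that is 12 Mesori 240 AM.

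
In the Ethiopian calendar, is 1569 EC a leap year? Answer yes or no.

no

1569 mod 4 = 1; in the Ethiopian calendar a year is leap when year mod 4 = 3, so it is a common year.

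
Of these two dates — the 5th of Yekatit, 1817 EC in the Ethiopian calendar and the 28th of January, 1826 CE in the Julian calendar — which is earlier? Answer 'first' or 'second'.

First date → JDN 2387669; second date → JDN 2388032.
JDN 2387669 < JDN 2388032, so the first date is earlier.

first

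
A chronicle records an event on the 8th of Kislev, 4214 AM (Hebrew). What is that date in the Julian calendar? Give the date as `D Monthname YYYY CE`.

25 November 453 CE

The source date corresponds to 26 November 453 in the proleptic Gregorian calendar (JDN 1886845).
That day falls on 25 November 453 CE in the Julian calendar.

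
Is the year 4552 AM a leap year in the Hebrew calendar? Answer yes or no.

yes

Hebrew year 4552 is year 11 of its 19-year Metonic cycle; leap years are at positions 3, 6, 8, 11, 14, 17, 19, so it is a leap year (13 months).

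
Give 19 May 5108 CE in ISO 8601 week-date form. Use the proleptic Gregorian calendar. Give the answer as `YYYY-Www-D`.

5108-W21-2

The weekday is Tuesday (ISO weekday 2).
That Tuesday belongs to ISO week 21 of ISO year 5108.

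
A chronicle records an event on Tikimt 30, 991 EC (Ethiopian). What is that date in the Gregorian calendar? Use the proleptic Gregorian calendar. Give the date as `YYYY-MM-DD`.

0998-11-01

Both dates share Julian Day Number 2085877; in the Gregorian calendar that is 1 November 998 CE.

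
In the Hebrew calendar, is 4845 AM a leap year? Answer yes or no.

Hebrew year 4845 is year 19 of its 19-year Metonic cycle; leap years are at positions 3, 6, 8, 11, 14, 17, 19, so it is a leap year (13 months).

yes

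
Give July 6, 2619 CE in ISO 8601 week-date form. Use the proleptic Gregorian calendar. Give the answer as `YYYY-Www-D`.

2619-W27-2

The weekday is Tuesday (ISO weekday 2).
That Tuesday belongs to ISO week 27 of ISO year 2619.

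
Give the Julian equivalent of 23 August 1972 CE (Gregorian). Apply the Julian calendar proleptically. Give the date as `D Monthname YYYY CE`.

For dates in this range the Gregorian date is 13 days ahead of the Julian.
23 August 1972 Gregorian − 13 days → 10 August 1972 Julian.

10 August 1972 CE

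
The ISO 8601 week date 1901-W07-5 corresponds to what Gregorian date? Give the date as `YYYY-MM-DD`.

ISO week 1 of 1901 is the week containing the first Thursday of 1901.
Week 7, day 5 (Friday) lands on 1901-02-15.

1901-02-15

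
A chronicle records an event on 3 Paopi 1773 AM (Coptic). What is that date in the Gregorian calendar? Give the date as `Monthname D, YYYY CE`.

October 13, 2056 CE

Julian Day Number of the source date = 2472285.
Converting JDN 2472285 to the Gregorian calendar gives 13 October 2056 CE.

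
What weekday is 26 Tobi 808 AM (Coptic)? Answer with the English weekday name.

Thursday

This is JDN 2119932 (28 January 1092 Gregorian).
2119932 ≡ 3 (mod 7); counting from Monday = 0 gives Thursday.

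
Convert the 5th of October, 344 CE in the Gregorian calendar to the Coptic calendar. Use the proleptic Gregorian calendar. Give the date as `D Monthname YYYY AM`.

7 Paopi 61 AM

Both dates share Julian Day Number 1846981; in the Coptic calendar that is 7 Paopi 61 AM.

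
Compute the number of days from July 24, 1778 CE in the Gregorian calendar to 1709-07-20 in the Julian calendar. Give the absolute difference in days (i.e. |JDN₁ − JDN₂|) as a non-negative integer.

25195

JDN of the first date = 2370666.
JDN of the second date = 2345471.
|2345471 − 2370666| = 25195.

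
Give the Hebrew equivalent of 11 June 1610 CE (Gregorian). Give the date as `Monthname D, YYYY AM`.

Julian Day Number of the source date = 2309262.
Converting JDN 2309262 to the Hebrew calendar gives 20 Sivan 5370 AM.

Sivan 20, 5370 AM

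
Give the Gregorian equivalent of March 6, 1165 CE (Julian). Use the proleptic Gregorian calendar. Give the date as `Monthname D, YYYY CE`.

For dates in this range the Gregorian date is 7 days ahead of the Julian.
6 March 1165 Julian + 7 days → 13 March 1165 Gregorian.

March 13, 1165 CE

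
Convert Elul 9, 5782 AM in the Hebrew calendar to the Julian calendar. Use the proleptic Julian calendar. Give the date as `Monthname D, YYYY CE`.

Both dates share Julian Day Number 2459828; in the Julian calendar that is 23 August 2022 CE.

August 23, 2022 CE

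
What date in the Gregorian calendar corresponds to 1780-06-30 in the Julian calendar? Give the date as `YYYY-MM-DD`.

1780-07-11

At this point the Julian calendar is 11 days behind the Gregorian.
30 June 1780 Julian + 11 days → 11 July 1780 Gregorian.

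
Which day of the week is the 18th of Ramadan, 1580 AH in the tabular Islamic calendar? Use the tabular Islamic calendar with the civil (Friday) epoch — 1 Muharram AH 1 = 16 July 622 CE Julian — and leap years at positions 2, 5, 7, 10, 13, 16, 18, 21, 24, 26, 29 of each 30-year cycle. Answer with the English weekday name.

In the Gregorian calendar this is 22 March 2155 (JDN 2508238).
JDN 2508238 mod 7 = 5, and JDN 0 was a Monday, so this is a Saturday.

Saturday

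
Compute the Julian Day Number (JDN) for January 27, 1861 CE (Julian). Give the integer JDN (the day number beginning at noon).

Equivalently 8 February 1861 (Gregorian).
JDN 2299161 is 15 October 1582 CE (Gregorian); the target day is +101654 days from there, so JDN = 2400815.

2400815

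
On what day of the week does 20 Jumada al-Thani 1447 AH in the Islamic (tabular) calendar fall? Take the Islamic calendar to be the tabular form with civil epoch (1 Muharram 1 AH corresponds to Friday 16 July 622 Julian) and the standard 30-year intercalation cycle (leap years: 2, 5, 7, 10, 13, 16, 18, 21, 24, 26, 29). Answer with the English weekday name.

This is JDN 2461021 (11 December 2025 Gregorian).
2461021 ≡ 3 (mod 7); counting from Monday = 0 gives Thursday.

Thursday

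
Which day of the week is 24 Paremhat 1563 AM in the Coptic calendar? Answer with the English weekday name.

Thursday

In the Gregorian calendar this is 1 April 1847 (JDN 2395753).
JDN 2395753 mod 7 = 3, and JDN 0 was a Monday, so this is a Thursday.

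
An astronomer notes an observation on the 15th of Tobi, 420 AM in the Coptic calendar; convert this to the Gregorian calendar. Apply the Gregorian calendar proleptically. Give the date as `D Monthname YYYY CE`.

15 January 704 CE

Julian Day Number of the source date = 1978204.
Converting JDN 1978204 to the Gregorian calendar gives 15 January 704 CE.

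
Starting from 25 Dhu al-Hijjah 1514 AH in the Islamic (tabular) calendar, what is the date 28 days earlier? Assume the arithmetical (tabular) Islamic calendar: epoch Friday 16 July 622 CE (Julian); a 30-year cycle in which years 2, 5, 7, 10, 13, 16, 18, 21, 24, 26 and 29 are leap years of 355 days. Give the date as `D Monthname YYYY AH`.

Counting 28 days back from JDN 2484946 reaches JDN 2484918, which is 27 Dhu al-Qa'dah 1514 AH.

27 Dhu al-Qa'dah 1514 AH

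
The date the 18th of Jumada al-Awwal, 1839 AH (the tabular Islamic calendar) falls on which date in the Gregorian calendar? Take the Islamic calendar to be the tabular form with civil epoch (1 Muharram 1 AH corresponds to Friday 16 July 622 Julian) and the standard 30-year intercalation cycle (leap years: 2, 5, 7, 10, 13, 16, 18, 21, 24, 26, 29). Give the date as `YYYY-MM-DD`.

Both dates share Julian Day Number 2599901; in the Gregorian calendar that is 9 March 2406 CE.

2406-03-09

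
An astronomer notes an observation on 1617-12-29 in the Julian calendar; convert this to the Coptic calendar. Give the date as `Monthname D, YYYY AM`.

Tobi 3, 1334 AM

Both dates share Julian Day Number 2312030; in the Coptic calendar that is 3 Tobi 1334 AM.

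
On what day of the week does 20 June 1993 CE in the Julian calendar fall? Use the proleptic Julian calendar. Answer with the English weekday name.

Equivalently 3 July 1993 Gregorian, JDN 2449172.
2449172 ≡ 5 (mod 7); counting from Monday = 0 gives Saturday.

Saturday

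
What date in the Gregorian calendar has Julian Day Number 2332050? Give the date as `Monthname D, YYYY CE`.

October 31, 1672 CE

JDN 2451545 is 1 Jan 2000; 2332050 is −119495 days from there.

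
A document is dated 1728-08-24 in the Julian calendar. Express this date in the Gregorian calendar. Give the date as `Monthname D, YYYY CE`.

September 4, 1728 CE

At this point the Julian calendar is 11 days behind the Gregorian.
24 August 1728 Julian + 11 days → 4 September 1728 Gregorian.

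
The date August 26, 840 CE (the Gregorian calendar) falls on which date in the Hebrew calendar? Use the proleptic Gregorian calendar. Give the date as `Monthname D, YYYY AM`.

Elul 19, 4600 AM

Both dates share Julian Day Number 2028102; in the Hebrew calendar that is 19 Elul 4600 AM.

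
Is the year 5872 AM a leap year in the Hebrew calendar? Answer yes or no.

no

Hebrew year 5872 is year 1 of its 19-year Metonic cycle; leap years are at positions 3, 6, 8, 11, 14, 17, 19, so it is a common year (12 months).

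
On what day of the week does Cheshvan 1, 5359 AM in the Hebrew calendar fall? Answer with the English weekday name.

Saturday

Equivalently 31 October 1598 Gregorian, JDN 2305021.
JDN 2305021 mod 7 = 5, and JDN 0 was a Monday, so this is a Saturday.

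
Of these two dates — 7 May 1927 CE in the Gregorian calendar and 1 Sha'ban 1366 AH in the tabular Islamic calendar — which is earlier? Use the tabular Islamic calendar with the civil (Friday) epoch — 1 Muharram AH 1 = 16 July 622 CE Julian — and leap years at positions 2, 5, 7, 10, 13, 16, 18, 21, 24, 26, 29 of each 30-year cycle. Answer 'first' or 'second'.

First date → JDN 2425008; second date → JDN 2432357.
JDN 2425008 < JDN 2432357, so the first date is earlier.

first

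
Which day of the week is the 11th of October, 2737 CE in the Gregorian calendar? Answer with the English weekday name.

Monday

Since JDN mod 7 = 0 (0 = Monday), the day is Monday.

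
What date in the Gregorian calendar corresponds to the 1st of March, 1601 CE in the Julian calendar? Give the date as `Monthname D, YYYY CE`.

For dates in this range the Gregorian date is 10 days ahead of the Julian.
1 March 1601 Julian + 10 days → 11 March 1601 Gregorian.

March 11, 1601 CE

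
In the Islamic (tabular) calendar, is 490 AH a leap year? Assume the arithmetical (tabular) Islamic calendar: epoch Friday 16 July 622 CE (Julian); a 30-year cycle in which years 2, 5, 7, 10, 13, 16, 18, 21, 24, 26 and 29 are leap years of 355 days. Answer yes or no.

Year 490 AH is year 10 of its 30-year cycle; leap positions are 2, 5, 7, 10, 13, 16, 18, 21, 24, 26, 29, so it is a leap year (355 days).

yes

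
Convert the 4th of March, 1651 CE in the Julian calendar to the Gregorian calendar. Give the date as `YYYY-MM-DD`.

For dates in this range the Gregorian date is 10 days ahead of the Julian.
4 March 1651 Julian + 10 days → 14 March 1651 Gregorian.

1651-03-14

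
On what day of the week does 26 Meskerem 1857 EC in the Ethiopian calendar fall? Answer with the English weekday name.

Wednesday

This is JDN 2402150 (5 October 1864 Gregorian).
Since JDN mod 7 = 2 (0 = Monday), the day is Wednesday.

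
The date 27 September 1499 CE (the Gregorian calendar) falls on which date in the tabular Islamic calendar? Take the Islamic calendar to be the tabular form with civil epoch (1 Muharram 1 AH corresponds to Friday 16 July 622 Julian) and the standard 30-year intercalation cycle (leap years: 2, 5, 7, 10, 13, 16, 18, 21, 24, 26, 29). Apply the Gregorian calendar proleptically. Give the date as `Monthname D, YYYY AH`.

Julian Day Number of the source date = 2268828.
Converting JDN 2268828 to the tabular Islamic calendar gives 12 Safar 905 AH.

Safar 12, 905 AH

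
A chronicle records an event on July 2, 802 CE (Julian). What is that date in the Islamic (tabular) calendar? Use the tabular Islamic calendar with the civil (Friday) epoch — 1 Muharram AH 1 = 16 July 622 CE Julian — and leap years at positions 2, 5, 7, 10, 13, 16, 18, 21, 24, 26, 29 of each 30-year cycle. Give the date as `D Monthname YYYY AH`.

Julian Day Number of the source date = 2014171.
Converting JDN 2014171 to the tabular Islamic calendar gives 26 Jumada al-Thani 186 AH.

26 Jumada al-Thani 186 AH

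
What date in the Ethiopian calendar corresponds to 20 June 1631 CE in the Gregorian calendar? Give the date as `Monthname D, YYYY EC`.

Both dates share Julian Day Number 2316941; in the Ethiopian calendar that is 16 Sene 1623 EC.

Sene 16, 1623 EC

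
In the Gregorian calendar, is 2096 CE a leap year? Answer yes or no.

yes

2096 is divisible by 4 and not by 100, so it is a leap year.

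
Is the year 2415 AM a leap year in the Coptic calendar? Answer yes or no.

2415 mod 4 = 3; in the Coptic calendar a year is leap when year mod 4 = 3, so it is a leap year.

yes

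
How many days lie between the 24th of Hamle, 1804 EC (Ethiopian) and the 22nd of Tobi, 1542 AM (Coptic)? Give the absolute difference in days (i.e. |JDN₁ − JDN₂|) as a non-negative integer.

JDN of the first date = 2383090.
JDN of the second date = 2388021.
|2388021 − 2383090| = 4931.

4931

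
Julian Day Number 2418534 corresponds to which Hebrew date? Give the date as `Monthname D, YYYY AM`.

Av 28, 5669 AM

The Gregorian equivalent of JDN 2418534 is 15 August 1909.
In the Hebrew calendar that day is Av 28, 5669 AM.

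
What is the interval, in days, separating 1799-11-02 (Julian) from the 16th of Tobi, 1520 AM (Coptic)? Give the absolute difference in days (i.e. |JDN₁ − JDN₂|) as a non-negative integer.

JDN of the first date = 2378448.
JDN of the second date = 2379980.
|2379980 − 2378448| = 1532.

1532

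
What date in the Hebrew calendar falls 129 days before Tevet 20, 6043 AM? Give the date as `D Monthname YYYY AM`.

JDN of Tevet 20, 6043 AM = 2554929.
2554929 − 129 = 2554800.
JDN 2554800 in the Hebrew calendar is 9 Elul 6042 AM.

9 Elul 6042 AM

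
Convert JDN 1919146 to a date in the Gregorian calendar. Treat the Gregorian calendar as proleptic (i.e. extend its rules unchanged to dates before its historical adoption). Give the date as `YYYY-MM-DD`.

0542-05-05

Counting from JDN 2299161 = 15 Oct 1582 gives an offset of -380015 days.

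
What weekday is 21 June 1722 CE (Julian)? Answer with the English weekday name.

Thursday

This is JDN 2350190 (2 July 1722 Gregorian).
Since JDN mod 7 = 3 (0 = Monday), the day is Thursday.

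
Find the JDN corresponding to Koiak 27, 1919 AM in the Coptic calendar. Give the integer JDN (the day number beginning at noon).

Equivalently 7 January 2203 (Gregorian).
JDN 2400001 is 17 November 1858 CE (Gregorian), MJD 0; the target day is +125694 days from there, so JDN = 2525695.

2525695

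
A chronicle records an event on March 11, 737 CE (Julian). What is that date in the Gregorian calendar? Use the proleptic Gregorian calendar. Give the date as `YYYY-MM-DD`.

0737-03-15

At this point the Julian calendar is 4 days behind the Gregorian.
11 March 737 Julian + 4 days → 15 March 737 Gregorian.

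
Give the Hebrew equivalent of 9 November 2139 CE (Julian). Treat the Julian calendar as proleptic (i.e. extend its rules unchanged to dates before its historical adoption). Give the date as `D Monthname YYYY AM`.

Both dates share Julian Day Number 2502640; in the Hebrew calendar that is 2 Kislev 5900 AM.

2 Kislev 5900 AM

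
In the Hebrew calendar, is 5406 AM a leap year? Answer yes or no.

Hebrew year 5406 is year 10 of its 19-year Metonic cycle; leap years are at positions 3, 6, 8, 11, 14, 17, 19, so it is a common year (12 months).

no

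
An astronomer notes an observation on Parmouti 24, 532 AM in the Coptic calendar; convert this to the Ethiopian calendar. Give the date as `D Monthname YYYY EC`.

Julian Day Number of the source date = 2019211.
Converting JDN 2019211 to the Ethiopian calendar gives 24 Miyazya 808 EC.

24 Miyazya 808 EC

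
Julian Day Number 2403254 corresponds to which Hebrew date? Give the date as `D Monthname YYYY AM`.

The Gregorian equivalent of JDN 2403254 is 14 October 1867.
In the Hebrew calendar that day is 15 Tishrei 5628 AM.

15 Tishrei 5628 AM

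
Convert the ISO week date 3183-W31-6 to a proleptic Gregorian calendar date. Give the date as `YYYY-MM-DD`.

3183-08-06

ISO week 1 of 3183 is the week containing the first Thursday of 3183.
Week 31, day 6 (Saturday) lands on 3183-08-06.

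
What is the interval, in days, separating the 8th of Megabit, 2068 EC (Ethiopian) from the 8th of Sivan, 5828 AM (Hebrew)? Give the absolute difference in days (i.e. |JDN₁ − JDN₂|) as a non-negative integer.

2839

JDN of the first date = 2479380.
JDN of the second date = 2476541.
|2476541 − 2479380| = 2839.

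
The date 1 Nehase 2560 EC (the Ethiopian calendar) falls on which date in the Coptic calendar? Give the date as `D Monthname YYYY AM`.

Julian Day Number of the source date = 2659226.
Converting JDN 2659226 to the Coptic calendar gives 1 Mesori 2284 AM.

1 Mesori 2284 AM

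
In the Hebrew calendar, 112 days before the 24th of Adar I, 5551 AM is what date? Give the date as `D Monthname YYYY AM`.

Counting 112 days back from JDN 2375268 reaches JDN 2375156, which is 1 Kislev 5551 AM.

1 Kislev 5551 AM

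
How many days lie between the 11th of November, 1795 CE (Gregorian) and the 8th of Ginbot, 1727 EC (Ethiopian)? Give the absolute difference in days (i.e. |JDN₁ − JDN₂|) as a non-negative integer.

First date → JDN 2376985; second date → JDN 2354889.
The interval is |2376985 − 2354889| = 22096 days.

22096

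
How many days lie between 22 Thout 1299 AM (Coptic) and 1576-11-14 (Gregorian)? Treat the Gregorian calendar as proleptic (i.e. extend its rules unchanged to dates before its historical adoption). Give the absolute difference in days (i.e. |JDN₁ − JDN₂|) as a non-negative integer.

First date → JDN 2299145; second date → JDN 2297000.
The interval is |2299145 − 2297000| = 2145 days.

2145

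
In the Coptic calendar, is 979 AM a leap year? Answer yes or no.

yes

979 mod 4 = 3; in the Coptic calendar a year is leap when year mod 4 = 3, so it is a leap year.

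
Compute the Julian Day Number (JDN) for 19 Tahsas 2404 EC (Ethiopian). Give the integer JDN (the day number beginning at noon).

2602025

In the Gregorian calendar the same day is 1 January 2412.
JDN 2299161 is 15 October 1582 CE (Gregorian); the target day is +302864 days from there, so JDN = 2602025.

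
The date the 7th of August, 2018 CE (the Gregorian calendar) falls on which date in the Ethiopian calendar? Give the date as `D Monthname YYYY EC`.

Both dates share Julian Day Number 2458338; in the Ethiopian calendar that is 1 Nehase 2010 EC.

1 Nehase 2010 EC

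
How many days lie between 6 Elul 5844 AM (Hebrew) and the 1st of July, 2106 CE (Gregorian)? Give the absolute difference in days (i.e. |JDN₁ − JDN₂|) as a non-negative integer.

7967

First date → JDN 2482475; second date → JDN 2490442.
The interval is |2482475 − 2490442| = 7967 days.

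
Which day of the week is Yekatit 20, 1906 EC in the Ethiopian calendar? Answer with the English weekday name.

Friday

This is JDN 2420191 (27 February 1914 Gregorian).
2420191 ≡ 4 (mod 7); counting from Monday = 0 gives Friday.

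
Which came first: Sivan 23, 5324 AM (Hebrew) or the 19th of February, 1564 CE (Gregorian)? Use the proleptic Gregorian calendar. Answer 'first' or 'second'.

second

First date → JDN 2292463; second date → JDN 2292348.
JDN 2292348 < JDN 2292463, so the second date is earlier.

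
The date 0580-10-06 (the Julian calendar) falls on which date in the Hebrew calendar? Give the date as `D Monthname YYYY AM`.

11 Tishrei 4341 AM

The source date corresponds to 8 October 580 in the proleptic Gregorian calendar (JDN 1933182).
That day falls on 11 Tishrei 4341 AM in the Hebrew calendar.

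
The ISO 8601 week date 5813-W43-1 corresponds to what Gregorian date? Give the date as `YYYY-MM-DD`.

5813-10-25

ISO week 1 of 5813 is the week containing the first Thursday of 5813.
Week 43, day 1 (Monday) lands on 5813-10-25.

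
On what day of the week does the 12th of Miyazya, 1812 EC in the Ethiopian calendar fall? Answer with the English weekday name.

Wednesday

Equivalently 19 April 1820 Gregorian, JDN 2385910.
JDN 2385910 mod 7 = 2, and JDN 0 was a Monday, so this is a Wednesday.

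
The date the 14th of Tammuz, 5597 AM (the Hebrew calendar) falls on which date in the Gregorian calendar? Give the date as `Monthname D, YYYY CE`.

July 17, 1837 CE

Both dates share Julian Day Number 2392208; in the Gregorian calendar that is 17 July 1837 CE.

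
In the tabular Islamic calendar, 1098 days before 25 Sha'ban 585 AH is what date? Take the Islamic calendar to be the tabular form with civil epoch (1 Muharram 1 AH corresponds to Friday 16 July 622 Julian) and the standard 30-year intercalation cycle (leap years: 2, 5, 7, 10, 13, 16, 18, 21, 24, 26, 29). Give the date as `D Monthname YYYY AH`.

20 Rajab 582 AH

The starting date is JDN 2155621; 2155621 − 1098 = 2154523.
JDN 2154523 corresponds to 20 Rajab 582 AH.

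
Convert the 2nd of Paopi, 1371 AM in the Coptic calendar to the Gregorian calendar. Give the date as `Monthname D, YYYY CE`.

October 9, 1654 CE

Julian Day Number of the source date = 2325453.
Converting JDN 2325453 to the Gregorian calendar gives 9 October 1654 CE.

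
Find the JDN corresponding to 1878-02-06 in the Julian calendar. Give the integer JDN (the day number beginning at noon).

In the Gregorian calendar the same day is 18 February 1878.
JDN 2400001 is 17 November 1858 CE (Gregorian), MJD 0; the target day is +7033 days from there, so JDN = 2407034.

2407034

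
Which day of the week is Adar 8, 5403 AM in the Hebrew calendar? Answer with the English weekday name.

Friday

This is JDN 2321211 (27 February 1643 Gregorian).
Since JDN mod 7 = 4 (0 = Monday), the day is Friday.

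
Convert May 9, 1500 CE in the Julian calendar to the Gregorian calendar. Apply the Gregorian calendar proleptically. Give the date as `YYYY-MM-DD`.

For dates in this range the Gregorian date is 10 days ahead of the Julian.
9 May 1500 Julian + 10 days → 19 May 1500 Gregorian.

1500-05-19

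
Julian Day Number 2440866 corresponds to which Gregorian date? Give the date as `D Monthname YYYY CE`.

6 October 1970 CE

JDN 2451545 is 1 Jan 2000; 2440866 is −10679 days from there.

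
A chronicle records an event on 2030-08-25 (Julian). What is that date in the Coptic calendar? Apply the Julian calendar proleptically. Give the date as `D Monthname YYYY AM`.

2 Pi Kogi Enavot 1746 AM

The source date corresponds to 7 September 2030 in the Gregorian calendar (JDN 2462752).
That day falls on 2 Pi Kogi Enavot 1746 AM in the Coptic calendar.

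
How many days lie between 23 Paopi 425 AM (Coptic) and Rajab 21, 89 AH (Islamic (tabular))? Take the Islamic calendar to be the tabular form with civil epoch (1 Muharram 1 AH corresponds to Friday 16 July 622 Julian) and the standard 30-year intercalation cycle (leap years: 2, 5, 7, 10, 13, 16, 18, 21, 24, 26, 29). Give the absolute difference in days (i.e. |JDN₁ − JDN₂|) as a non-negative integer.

127

JDN of the first date = 1979948.
JDN of the second date = 1979821.
|1979821 − 1979948| = 127.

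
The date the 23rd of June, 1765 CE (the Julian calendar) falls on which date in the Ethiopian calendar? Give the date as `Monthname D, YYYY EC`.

Julian Day Number of the source date = 2365898.
Converting JDN 2365898 to the Ethiopian calendar gives 29 Sene 1757 EC.

Sene 29, 1757 EC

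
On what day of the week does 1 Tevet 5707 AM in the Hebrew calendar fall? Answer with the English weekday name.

This is JDN 2432179 (24 December 1946 Gregorian).
JDN 2432179 mod 7 = 1, and JDN 0 was a Monday, so this is a Tuesday.

Tuesday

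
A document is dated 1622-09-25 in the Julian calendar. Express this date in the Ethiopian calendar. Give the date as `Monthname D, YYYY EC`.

Both dates share Julian Day Number 2313761; in the Ethiopian calendar that is 28 Meskerem 1615 EC.

Meskerem 28, 1615 EC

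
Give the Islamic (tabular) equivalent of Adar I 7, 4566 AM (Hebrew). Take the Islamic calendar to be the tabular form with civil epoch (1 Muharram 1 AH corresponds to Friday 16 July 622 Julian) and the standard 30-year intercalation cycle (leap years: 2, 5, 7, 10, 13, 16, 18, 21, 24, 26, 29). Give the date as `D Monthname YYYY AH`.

Both dates share Julian Day Number 2015479; in the tabular Islamic calendar that is 6 Rabi' al-Awwal 190 AH.

6 Rabi' al-Awwal 190 AH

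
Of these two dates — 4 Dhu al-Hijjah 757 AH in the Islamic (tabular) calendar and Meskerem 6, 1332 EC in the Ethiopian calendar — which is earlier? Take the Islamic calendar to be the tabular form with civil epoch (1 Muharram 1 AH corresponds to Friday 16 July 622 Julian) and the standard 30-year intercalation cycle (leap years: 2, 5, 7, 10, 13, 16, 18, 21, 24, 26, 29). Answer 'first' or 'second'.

Converting both to JDN: 2216669 vs 2210374; the smaller is the second.

second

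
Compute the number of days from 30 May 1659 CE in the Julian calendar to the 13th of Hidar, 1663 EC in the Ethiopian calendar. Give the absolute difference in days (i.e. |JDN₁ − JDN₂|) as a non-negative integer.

4181

JDN of the first date = 2327157.
JDN of the second date = 2331338.
|2331338 − 2327157| = 4181.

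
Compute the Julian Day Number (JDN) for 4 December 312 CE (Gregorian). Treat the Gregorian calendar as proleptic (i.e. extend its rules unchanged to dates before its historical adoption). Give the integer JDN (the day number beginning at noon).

JDN 2400001 is 17 November 1858 CE (Gregorian), MJD 0; the target day is −564648 days from there, so JDN = 1835353.

1835353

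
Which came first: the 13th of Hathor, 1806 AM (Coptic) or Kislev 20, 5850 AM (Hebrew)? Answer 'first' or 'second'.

Converting both to JDN: 2484378 vs 2484379; the smaller is the first.

first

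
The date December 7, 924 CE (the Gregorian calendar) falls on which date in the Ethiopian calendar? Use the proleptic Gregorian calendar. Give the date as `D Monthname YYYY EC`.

6 Tahsas 917 EC

Both dates share Julian Day Number 2058885; in the Ethiopian calendar that is 6 Tahsas 917 EC.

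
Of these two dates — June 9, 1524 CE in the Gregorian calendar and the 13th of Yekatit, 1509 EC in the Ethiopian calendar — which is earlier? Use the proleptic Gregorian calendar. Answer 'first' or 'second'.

First date → JDN 2277849; second date → JDN 2275180.
JDN 2275180 < JDN 2277849, so the second date is earlier.

second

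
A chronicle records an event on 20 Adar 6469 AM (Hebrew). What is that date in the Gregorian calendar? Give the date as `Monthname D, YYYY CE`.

March 24, 2709 CE

Julian Day Number of the source date = 2710584.
Converting JDN 2710584 to the Gregorian calendar gives 24 March 2709 CE.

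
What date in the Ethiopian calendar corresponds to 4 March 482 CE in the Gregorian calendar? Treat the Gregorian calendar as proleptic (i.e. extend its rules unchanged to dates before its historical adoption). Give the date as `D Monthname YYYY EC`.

7 Megabit 474 EC

Both dates share Julian Day Number 1897170; in the Ethiopian calendar that is 7 Megabit 474 EC.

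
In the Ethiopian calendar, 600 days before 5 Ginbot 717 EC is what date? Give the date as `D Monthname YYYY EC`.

JDN of 5 Ginbot 717 EC = 1985984.
1985984 − 600 = 1985384.
JDN 1985384 in the Ethiopian calendar is 10 Meskerem 716 EC.

10 Meskerem 716 EC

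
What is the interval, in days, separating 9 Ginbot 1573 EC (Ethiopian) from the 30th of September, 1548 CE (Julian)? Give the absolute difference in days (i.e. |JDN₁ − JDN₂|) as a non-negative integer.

JDN of the first date = 2298642.
JDN of the second date = 2286738.
|2286738 − 2298642| = 11904.

11904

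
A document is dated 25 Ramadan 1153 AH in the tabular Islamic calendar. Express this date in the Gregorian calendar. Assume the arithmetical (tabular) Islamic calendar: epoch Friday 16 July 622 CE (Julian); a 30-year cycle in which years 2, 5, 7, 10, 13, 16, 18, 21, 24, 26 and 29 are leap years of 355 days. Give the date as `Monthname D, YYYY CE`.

Both dates share Julian Day Number 2356930; in the Gregorian calendar that is 14 December 1740 CE.

December 14, 1740 CE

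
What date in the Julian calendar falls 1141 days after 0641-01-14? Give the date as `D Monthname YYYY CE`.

29 February 644 CE

Counting 1141 days forward from JDN 1955197 reaches JDN 1956338, which is 29 February 644 CE.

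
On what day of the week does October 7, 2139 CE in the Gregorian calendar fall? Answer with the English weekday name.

2502593 ≡ 2 (mod 7); counting from Monday = 0 gives Wednesday.

Wednesday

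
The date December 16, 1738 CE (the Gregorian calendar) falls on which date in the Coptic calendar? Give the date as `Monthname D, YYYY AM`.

Both dates share Julian Day Number 2356201; in the Coptic calendar that is 9 Koiak 1455 AM.

Koiak 9, 1455 AM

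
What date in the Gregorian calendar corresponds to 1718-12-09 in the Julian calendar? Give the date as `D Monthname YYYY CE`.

20 December 1718 CE

For dates in this range the Gregorian date is 11 days ahead of the Julian.
9 December 1718 Julian + 11 days → 20 December 1718 Gregorian.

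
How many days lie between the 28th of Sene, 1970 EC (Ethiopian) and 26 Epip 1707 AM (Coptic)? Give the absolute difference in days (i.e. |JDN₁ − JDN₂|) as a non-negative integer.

JDN of the first date = 2443695.
JDN of the second date = 2448471.
|2448471 − 2443695| = 4776.

4776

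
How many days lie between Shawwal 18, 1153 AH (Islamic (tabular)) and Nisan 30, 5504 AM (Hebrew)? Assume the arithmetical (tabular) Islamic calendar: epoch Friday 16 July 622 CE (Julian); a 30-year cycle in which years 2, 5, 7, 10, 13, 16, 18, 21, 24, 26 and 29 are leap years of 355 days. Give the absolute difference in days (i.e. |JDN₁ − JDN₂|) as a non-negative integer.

1192

JDN of the first date = 2356953.
JDN of the second date = 2358145.
|2358145 − 2356953| = 1192.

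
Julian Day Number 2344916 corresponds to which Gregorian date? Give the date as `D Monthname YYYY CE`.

Counting from JDN 2299161 = 15 Oct 1582 gives an offset of 45755 days.

23 January 1708 CE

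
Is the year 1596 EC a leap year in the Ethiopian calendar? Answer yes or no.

no

1596 mod 4 = 0; in the Ethiopian calendar a year is leap when year mod 4 = 3, so it is a common year.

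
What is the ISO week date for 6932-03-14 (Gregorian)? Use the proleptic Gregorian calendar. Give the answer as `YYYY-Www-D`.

The weekday is Friday (ISO weekday 5).
That Friday belongs to ISO week 11 of ISO year 6932.

6932-W11-5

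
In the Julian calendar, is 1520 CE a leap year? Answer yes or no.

1520 mod 4 = 0, so it is a leap year in the Julian calendar.

yes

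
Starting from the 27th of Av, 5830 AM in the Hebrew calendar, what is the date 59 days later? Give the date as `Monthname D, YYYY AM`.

JDN of the 27th of Av, 5830 AM = 2477328.
2477328 + 59 = 2477387.
JDN 2477387 in the Hebrew calendar is Tishrei 27, 5831 AM.

Tishrei 27, 5831 AM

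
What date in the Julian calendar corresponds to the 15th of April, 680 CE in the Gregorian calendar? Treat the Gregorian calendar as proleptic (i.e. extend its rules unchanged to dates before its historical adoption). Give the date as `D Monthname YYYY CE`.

At this point the Julian calendar is 3 days behind the Gregorian.
15 April 680 Gregorian − 3 days → 12 April 680 Julian.

12 April 680 CE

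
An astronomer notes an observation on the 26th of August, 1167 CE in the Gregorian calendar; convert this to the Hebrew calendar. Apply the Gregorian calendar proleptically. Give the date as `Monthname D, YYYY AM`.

Elul 2, 4927 AM

Both dates share Julian Day Number 2147535; in the Hebrew calendar that is 2 Elul 4927 AM.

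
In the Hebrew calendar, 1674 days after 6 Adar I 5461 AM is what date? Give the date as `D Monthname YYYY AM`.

26 Elul 5465 AM

Counting 1674 days forward from JDN 2342382 reaches JDN 2344056, which is 26 Elul 5465 AM.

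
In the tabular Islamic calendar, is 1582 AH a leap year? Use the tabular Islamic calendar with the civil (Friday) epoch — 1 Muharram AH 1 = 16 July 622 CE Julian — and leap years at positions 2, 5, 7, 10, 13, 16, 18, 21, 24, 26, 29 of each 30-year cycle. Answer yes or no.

no

Year 1582 AH is year 22 of its 30-year cycle; leap positions are 2, 5, 7, 10, 13, 16, 18, 21, 24, 26, 29, so it is a common year (354 days).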